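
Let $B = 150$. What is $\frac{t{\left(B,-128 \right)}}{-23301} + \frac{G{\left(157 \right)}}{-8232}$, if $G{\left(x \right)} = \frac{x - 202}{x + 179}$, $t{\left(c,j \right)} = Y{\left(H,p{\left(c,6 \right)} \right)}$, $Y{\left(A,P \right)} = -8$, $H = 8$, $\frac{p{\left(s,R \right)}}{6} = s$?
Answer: $\frac{2575129}{7161049728} \approx 0.0003596$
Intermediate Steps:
$p{\left(s,R \right)} = 6 s$
$t{\left(c,j \right)} = -8$
$G{\left(x \right)} = \frac{-202 + x}{179 + x}$
$\frac{t{\left(B,-128 \right)}}{-23301} + \frac{G{\left(157 \right)}}{-8232} = - \frac{8}{-23301} + \frac{\frac{1}{179 + 157} \left(-202 + 157\right)}{-8232} = \left(-8\right) \left(- \frac{1}{23301}\right) + \frac{1}{336} \left(-45\right) \left(- \frac{1}{8232}\right) = \frac{8}{23301} + \frac{1}{336} \left(-45\right) \left(- \frac{1}{8232}\right) = \frac{8}{23301} - - \frac{5}{307328} = \frac{8}{23301} + \frac{5}{307328} = \frac{2575129}{7161049728}$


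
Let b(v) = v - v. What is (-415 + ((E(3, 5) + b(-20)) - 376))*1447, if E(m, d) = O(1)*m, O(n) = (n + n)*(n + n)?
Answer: -1127213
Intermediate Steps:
b(v) = 0
O(n) = 4*n² (O(n) = (2*n)*(2*n) = 4*n²)
E(m, d) = 4*m (E(m, d) = (4*1²)*m = (4*1)*m = 4*m)
(-415 + ((E(3, 5) + b(-20)) - 376))*1447 = (-415 + ((4*3 + 0) - 376))*1447 = (-415 + ((12 + 0) - 376))*1447 = (-415 + (12 - 376))*1447 = (-415 - 364)*1447 = -779*1447 = -1127213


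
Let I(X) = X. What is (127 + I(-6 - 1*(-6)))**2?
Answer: 16129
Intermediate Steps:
(127 + I(-6 - 1*(-6)))**2 = (127 + (-6 - 1*(-6)))**2 = (127 + (-6 + 6))**2 = (127 + 0)**2 = 127**2 = 16129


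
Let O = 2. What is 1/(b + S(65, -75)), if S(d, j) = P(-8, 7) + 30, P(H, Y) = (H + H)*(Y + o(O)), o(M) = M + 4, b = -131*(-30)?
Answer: 1/3752 ≈ 0.00026652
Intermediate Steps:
b = 3930
o(M) = 4 + M
P(H, Y) = 2*H*(6 + Y) (P(H, Y) = (H + H)*(Y + (4 + 2)) = (2*H)*(Y + 6) = (2*H)*(6 + Y) = 2*H*(6 + Y))
S(d, j) = -178 (S(d, j) = 2*(-8)*(6 + 7) + 30 = 2*(-8)*13 + 30 = -208 + 30 = -178)
1/(b + S(65, -75)) = 1/(3930 - 178) = 1/3752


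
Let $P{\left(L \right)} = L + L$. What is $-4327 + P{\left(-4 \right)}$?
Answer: $-4335$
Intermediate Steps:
$P{\left(L \right)} = 2 L$
$-4327 + P{\left(-4 \right)} = -4327 + 2 \left(-4\right) = -4327 - 8 = -4335$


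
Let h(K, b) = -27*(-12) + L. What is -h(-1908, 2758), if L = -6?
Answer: -318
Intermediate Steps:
h(K, b) = 318 (h(K, b) = -27*(-12) - 6 = 324 - 6 = 318)
-h(-1908, 2758) = -1*318 = -318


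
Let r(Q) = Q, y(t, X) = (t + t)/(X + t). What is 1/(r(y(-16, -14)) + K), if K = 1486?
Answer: 15/22306 ≈ 0.00067247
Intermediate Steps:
y(t, X) = 2*t/(X + t) (y(t, X) = (2*t)/(X + t) = 2*t/(X + t))
1/(r(y(-16, -14)) + K) = 1/(2*(-16)/(-14 - 16) + 1486) = 1/(2*(-16)/(-30) + 1486) = 1/(2*(-16)*(-1/30) + 1486) = 1/(16/15 + 1486) = 1/(22306/15) = 15/22306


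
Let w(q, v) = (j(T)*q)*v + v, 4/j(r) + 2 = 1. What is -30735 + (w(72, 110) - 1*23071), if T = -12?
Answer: -85376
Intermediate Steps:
j(r) = -4 (j(r) = 4/(-2 + 1) = 4/(-1) = 4*(-1) = -4)
w(q, v) = v - 4*q*v (w(q, v) = (-4*q)*v + v = -4*q*v + v = v - 4*q*v)
-30735 + (w(72, 110) - 1*23071) = -30735 + (110*(1 - 4*72) - 1*23071) = -30735 + (110*(1 - 288) - 23071) = -30735 + (110*(-287) - 23071) = -30735 + (-31570 - 23071) = -30735 - 54641 = -85376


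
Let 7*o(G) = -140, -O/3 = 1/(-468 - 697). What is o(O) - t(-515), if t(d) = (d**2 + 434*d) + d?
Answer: -41220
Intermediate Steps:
O = 3/1165 (O = -3/(-468 - 697) = -3/(-1165) = -3*(-1/1165) = 3/1165 ≈ 0.0025751)
o(G) = -20 (o(G) = (1/7)*(-140) = -20)
t(d) = d**2 + 435*d
o(O) - t(-515) = -20 - (-515)*(435 - 515) = -20 - (-515)*(-80) = -20 - 1*41200 = -20 - 41200 = -41220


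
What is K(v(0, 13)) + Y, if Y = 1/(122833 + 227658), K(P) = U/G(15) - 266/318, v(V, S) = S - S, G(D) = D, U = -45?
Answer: -213799351/55728069 ≈ -3.8365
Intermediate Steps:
v(V, S) = 0
K(P) = -610/159 (K(P) = -45/15 - 266/318 = -45*1/15 - 266*1/318 = -3 - 133/159 = -610/159)
Y = 1/350491 ≈ 2.8531e-6
K(v(0, 13)) + Y = -610/159 + 1/350491 = -213799351/55728069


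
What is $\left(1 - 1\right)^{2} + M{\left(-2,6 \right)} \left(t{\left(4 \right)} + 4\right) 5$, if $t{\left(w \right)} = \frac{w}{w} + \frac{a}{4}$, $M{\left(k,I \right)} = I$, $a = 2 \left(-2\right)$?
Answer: $120$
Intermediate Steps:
$a = -4$
$t{\left(w \right)} = 0$ ($t{\left(w \right)} = \frac{w}{w} - \frac{4}{4} = 1 - 1 = 0$)
$\left(1 - 1\right)^{2} + M{\left(-2,6 \right)} \left(t{\left(4 \right)} + 4\right) 5 = \left(1 - 1\right)^{2} + 6 \left(0 + 4\right) 5 = 0^{2} + 6 \cdot 4 \cdot 5 = 0 + 6 \cdot 20 = 0 + 120 = 120$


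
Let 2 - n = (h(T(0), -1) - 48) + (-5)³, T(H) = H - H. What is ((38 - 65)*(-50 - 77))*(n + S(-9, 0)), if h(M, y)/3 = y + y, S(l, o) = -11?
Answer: 582930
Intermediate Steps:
T(H) = 0
h(M, y) = 6*y (h(M, y) = 3*(y + y) = 3*(2*y) = 6*y)
n = 181 (n = 2 - ((6*(-1) - 48) + (-5)³) = 2 - ((-6 - 48) - 125) = 2 - (-54 - 125) = 2 - 1*(-179) = 2 + 179 = 181)
((38 - 65)*(-50 - 77))*(n + S(-9, 0)) = ((38 - 65)*(-50 - 77))*(181 - 11) = -27*(-127)*170 = 3429*170 = 582930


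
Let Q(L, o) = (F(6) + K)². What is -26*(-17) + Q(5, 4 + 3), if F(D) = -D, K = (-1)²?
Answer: 467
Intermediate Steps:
K = 1
Q(L, o) = 25 (Q(L, o) = (-1*6 + 1)² = (-6 + 1)² = (-5)² = 25)
-26*(-17) + Q(5, 4 + 3) = -26*(-17) + 25 = 442 + 25 = 467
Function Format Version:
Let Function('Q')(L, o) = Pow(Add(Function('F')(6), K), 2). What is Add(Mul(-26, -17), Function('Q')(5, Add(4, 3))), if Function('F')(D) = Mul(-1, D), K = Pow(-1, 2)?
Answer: 467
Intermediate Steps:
K = 1
Function('Q')(L, o) = 25 (Function('Q')(L, o) = Pow(Add(Mul(-1, 6), 1), 2) = Pow(Add(-6, 1), 2) = Pow(-5, 2) = 25)
Add(Mul(-26, -17), Function('Q')(5, Add(4, 3))) = Add(Mul(-26, -17), 25) = Add(442, 25) = 467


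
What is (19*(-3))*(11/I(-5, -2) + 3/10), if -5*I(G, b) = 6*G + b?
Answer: -18411/160 ≈ -115.07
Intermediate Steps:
I(G, b) = -6*G/5 - b/5 (I(G, b) = -(6*G + b)/5 = -(b + 6*G)/5 = -6*G/5 - b/5)
(19*(-3))*(11/I(-5, -2) + 3/10) = (19*(-3))*(11/(-6/5*(-5) - ⅕*(-2)) + 3/10) = -57*(11/(6 + ⅖) + 3*(⅒)) = -57*(11/(32/5) + 3/10) = -57*(11*(5/32) + 3/10) = -57*(55/32 + 3/10) = -57*323/160 = -18411/160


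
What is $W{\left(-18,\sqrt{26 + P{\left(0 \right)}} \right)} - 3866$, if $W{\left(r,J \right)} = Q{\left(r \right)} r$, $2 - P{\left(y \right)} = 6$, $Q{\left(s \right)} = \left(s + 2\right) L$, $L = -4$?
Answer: $-5018$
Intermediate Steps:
$Q{\left(s \right)} = -8 - 4 s$ ($Q{\left(s \right)} = \left(s + 2\right) \left(-4\right) = \left(2 + s\right) \left(-4\right) = -8 - 4 s$)
$P{\left(y \right)} = -4$ ($P{\left(y \right)} = 2 - 6 = -4$)
$W{\left(r,J \right)} = r \left(-8 - 4 r\right)$ ($W{\left(r,J \right)} = \left(-8 - 4 r\right) r = r \left(-8 - 4 r\right)$)
$W{\left(-18,\sqrt{26 + P{\left(0 \right)}} \right)} - 3866 = 4 \left(-18\right) \left(-2 - -18\right) - 3866 = 4 \left(-18\right) \left(-2 + 18\right) - 3866 = 4 \left(-18\right) 16 - 3866 = -1152 - 3866 = -5018$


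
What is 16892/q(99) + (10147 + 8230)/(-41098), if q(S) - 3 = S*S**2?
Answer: -8568506219/19938735798 ≈ -0.42974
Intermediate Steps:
q(S) = 3 + S**3 (q(S) = 3 + S*S**2 = 3 + S**3)
16892/q(99) + (10147 + 8230)/(-41098) = 16892/(3 + 99**3) + (10147 + 8230)/(-41098) = 16892/(3 + 970299) + 18377*(-1/41098) = 16892/970302 - 18377/41098 = 16892*(1/970302) - 18377/41098 = 8446/485151 - 18377/41098 = -8568506219/19938735798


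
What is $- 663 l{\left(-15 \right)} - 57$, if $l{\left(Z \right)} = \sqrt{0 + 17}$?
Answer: $-57 - 663 \sqrt{17} \approx -2790.6$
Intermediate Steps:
$l{\left(Z \right)} = \sqrt{17}$
$- 663 l{\left(-15 \right)} - 57 = - 663 \sqrt{17} - 57 = -57 - 663 \sqrt{17}$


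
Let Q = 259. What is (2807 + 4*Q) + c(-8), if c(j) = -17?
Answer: 3826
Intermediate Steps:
(2807 + 4*Q) + c(-8) = (2807 + 4*259) - 17 = (2807 + 1036) - 17 = 3843 - 17 = 3826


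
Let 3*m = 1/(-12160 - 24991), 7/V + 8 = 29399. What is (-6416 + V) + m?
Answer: -24074441556/3752251 ≈ -6416.0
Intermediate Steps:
V = 7/29391 (V = 7/(-8 + 29399) = 7/29391 ≈ 0.00023817)
m = -1/111453 (m = 1/(3*(-12160 - 24991)) = (⅓)/(-37151) = (⅓)*(-1/37151) = -1/111453 ≈ -8.9724e-6)
(-6416 + V) + m = (-6416 + 7/29391) - 1/111453 = -188572649/29391 - 1/111453 = -24074441556/3752251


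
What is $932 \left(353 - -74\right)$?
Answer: $397964$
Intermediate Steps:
$932 \left(353 - -74\right) = 932 \left(353 + 74\right) = 932 \cdot 427 = 397964$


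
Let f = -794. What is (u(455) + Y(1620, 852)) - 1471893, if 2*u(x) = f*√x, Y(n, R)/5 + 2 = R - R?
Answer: -1471903 - 397*√455 ≈ -1.4804e+6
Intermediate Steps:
Y(n, R) = -10 (Y(n, R) = -10 + 5*(R - R) = -10 + 5*0 = -10 + 0 = -10)
u(x) = -397*√x (u(x) = (-794*√x)/2 = -397*√x)
(u(455) + Y(1620, 852)) - 1471893 = (-397*√455 - 10) - 1471893 = (-10 - 397*√455) - 1471893 = -1471903 - 397*√455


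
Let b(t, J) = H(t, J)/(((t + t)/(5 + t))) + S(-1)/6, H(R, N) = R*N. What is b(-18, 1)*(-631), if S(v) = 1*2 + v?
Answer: 11989/3 ≈ 3996.3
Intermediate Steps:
S(v) = 2 + v
H(R, N) = N*R
b(t, J) = 1/6 + J*(5 + t)/2 (b(t, J) = (J*t)/(((t + t)/(5 + t))) + (2 - 1)/6 = (J*t)/(((2*t)/(5 + t))) + 1*(1/6) = (J*t)/((2*t/(5 + t))) + 1/6 = (J*t)*((5 + t)/(2*t)) + 1/6 = J*(5 + t)/2 + 1/6 = 1/6 + J*(5 + t)/2)
b(-18, 1)*(-631) = (1/6 + (5/2)*1 + (1/2)*1*(-18))*(-631) = (1/6 + 5/2 - 9)*(-631) = -19/3*(-631) = 11989/3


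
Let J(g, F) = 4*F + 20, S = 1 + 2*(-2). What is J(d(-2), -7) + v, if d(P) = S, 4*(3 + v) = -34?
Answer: -39/2 ≈ -19.500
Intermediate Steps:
v = -23/2 (v = -3 + (1/4)*(-34) = -3 - 17/2 = -23/2 ≈ -11.500)
S = -3 (S = 1 - 4 = -3)
d(P) = -3
J(g, F) = 20 + 4*F
J(d(-2), -7) + v = (20 + 4*(-7)) - 23/2 = (20 - 28) - 23/2 = -8 - 23/2 = -39/2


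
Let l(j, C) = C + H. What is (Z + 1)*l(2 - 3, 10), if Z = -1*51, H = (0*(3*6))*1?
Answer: -500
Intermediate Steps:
H = 0 (H = (0*18)*1 = 0*1 = 0)
Z = -51
l(j, C) = C (l(j, C) = C + 0 = C)
(Z + 1)*l(2 - 3, 10) = (-51 + 1)*10 = -50*10 = -500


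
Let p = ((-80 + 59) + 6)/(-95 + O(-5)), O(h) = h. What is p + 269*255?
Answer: 1371903/20 ≈ 68595.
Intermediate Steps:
p = 3/20 (p = ((-80 + 59) + 6)/(-95 - 5) = (-21 + 6)/(-100) = -15*(-1/100) = 3/20 ≈ 0.15000)
p + 269*255 = 3/20 + 269*255 = 3/20 + 68595 = 1371903/20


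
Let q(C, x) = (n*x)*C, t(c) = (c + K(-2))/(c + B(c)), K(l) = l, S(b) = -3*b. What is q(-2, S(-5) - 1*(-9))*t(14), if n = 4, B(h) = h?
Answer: -576/7 ≈ -82.286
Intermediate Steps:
t(c) = (-2 + c)/(2*c) (t(c) = (c - 2)/(c + c) = (-2 + c)/((2*c)) = (-2 + c)*(1/(2*c)) = (-2 + c)/(2*c))
q(C, x) = 4*C*x (q(C, x) = (4*x)*C = 4*C*x)
q(-2, S(-5) - 1*(-9))*t(14) = (4*(-2)*(-3*(-5) - 1*(-9)))*((½)*(-2 + 14)/14) = (4*(-2)*(15 + 9))*((½)*(1/14)*12) = (4*(-2)*24)*(3/7) = -192*3/7 = -576/7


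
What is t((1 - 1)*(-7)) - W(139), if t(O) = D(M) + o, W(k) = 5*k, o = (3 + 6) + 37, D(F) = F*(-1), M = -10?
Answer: -639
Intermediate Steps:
D(F) = -F
o = 46 (o = 9 + 37 = 46)
t(O) = 56 (t(O) = -1*(-10) + 46 = 10 + 46 = 56)
t((1 - 1)*(-7)) - W(139) = 56 - 5*139 = 56 - 1*695 = 56 - 695 = -639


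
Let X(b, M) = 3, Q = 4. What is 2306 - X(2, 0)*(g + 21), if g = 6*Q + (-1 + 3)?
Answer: 2165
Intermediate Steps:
g = 26 (g = 6*4 + (-1 + 3) = 24 + 2 = 26)
2306 - X(2, 0)*(g + 21) = 2306 - 3*(26 + 21) = 2306 - 3*47 = 2306 - 1*141 = 2306 - 141 = 2165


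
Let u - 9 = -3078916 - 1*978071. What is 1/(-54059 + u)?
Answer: -1/4111037 ≈ -2.4325e-7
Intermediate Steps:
u = -4056978 (u = 9 + (-3078916 - 1*978071) = 9 + (-3078916 - 978071) = 9 - 4056987 = -4056978)
1/(-54059 + u) = 1/(-54059 - 4056978) = 1/(-4111037) = -1/4111037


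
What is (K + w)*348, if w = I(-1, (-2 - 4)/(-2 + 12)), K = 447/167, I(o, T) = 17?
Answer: 1143528/167 ≈ 6847.5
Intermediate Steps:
K = 447/167 (K = 447*(1/167) = 447/167 ≈ 2.6766)
w = 17
(K + w)*348 = (447/167 + 17)*348 = (3286/167)*348 = 1143528/167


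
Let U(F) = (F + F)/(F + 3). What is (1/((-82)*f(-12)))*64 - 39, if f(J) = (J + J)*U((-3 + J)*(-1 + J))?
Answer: -103891/2665 ≈ -38.983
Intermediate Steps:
U(F) = 2*F/(3 + F) (U(F) = (2*F)/(3 + F) = 2*F/(3 + F))
f(J) = 4*J*(-1 + J)*(-3 + J)/(3 + (-1 + J)*(-3 + J)) (f(J) = (J + J)*(2*((-3 + J)*(-1 + J))/(3 + (-3 + J)*(-1 + J))) = (2*J)*(2*((-1 + J)*(-3 + J))/(3 + (-1 + J)*(-3 + J))) = (2*J)*(2*(-1 + J)*(-3 + J)/(3 + (-1 + J)*(-3 + J))) = 4*J*(-1 + J)*(-3 + J)/(3 + (-1 + J)*(-3 + J)))
(1/((-82)*f(-12)))*64 - 39 = (1/((-82)*((4*(-12)*(3 + (-12)² - 4*(-12))/(6 + (-12)² - 4*(-12))))))*64 - 39 = -(-(6 + 144 + 48)/(48*(3 + 144 + 48)))/82*64 - 39 = -1/(82*(4*(-12)*195/198))*64 - 39 = -1/(82*(4*(-12)*(1/198)*195))*64 - 39 = -1/(82*(-520/11))*64 - 39 = -1/82*(-11/520)*64 - 39 = (11/42640)*64 - 39 = 44/2665 - 39 = -103891/2665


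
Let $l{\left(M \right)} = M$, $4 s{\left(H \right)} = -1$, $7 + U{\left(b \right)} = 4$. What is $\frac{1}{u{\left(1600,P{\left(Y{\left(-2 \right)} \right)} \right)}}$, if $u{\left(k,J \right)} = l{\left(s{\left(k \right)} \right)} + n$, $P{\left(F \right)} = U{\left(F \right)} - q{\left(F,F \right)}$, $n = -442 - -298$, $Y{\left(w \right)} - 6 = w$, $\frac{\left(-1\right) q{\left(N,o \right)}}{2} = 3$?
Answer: $- \frac{4}{577} \approx -0.0069324$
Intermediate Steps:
$U{\left(b \right)} = -3$ ($U{\left(b \right)} = -7 + 4 = -3$)
$s{\left(H \right)} = - \frac{1}{4}$ ($s{\left(H \right)} = \frac{1}{4} \left(-1\right) = - \frac{1}{4}$)
$q{\left(N,o \right)} = -6$ ($q{\left(N,o \right)} = \left(-2\right) 3 = -6$)
$Y{\left(w \right)} = 6 + w$
$n = -144$ ($n = -442 + 298 = -144$)
$P{\left(F \right)} = 3$ ($P{\left(F \right)} = -3 - -6 = -3 + 6 = 3$)
$u{\left(k,J \right)} = - \frac{577}{4}$ ($u{\left(k,J \right)} = - \frac{1}{4} - 144 = - \frac{577}{4}$)
$\frac{1}{u{\left(1600,P{\left(Y{\left(-2 \right)} \right)} \right)}} = \frac{1}{- \frac{577}{4}} = - \frac{4}{577}$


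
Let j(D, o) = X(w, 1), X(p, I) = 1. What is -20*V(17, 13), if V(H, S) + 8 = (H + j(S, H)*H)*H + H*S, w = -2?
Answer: -15820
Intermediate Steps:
j(D, o) = 1
V(H, S) = -8 + 2*H² + H*S (V(H, S) = -8 + ((H + 1*H)*H + H*S) = -8 + ((H + H)*H + H*S) = -8 + ((2*H)*H + H*S) = -8 + (2*H² + H*S) = -8 + 2*H² + H*S)
-20*V(17, 13) = -20*(-8 + 2*17² + 17*13) = -20*(-8 + 2*289 + 221) = -20*(-8 + 578 + 221) = -20*791 = -15820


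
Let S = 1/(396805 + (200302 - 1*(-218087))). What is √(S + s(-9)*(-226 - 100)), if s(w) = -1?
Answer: √216640450804530/815194 ≈ 18.055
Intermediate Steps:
S = 1/815194 (S = 1/(396805 + (200302 + 218087)) = 1/(396805 + 418389) = 1/815194 ≈ 1.2267e-6)
√(S + s(-9)*(-226 - 100)) = √(1/815194 - (-226 - 100)) = √(1/815194 - 1*(-326)) = √(1/815194 + 326) = √(265753245/815194) = √216640450804530/815194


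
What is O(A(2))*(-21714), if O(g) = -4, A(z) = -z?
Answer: 86856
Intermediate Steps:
O(A(2))*(-21714) = -4*(-21714) = 86856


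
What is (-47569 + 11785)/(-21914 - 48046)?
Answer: 1491/2915 ≈ 0.51149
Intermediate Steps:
(-47569 + 11785)/(-21914 - 48046) = -35784/(-69960) = -35784*(-1/69960) = 1491/2915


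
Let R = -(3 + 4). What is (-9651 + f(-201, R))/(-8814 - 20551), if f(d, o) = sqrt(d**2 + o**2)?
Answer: 9651/29365 - sqrt(1618)/5873 ≈ 0.32181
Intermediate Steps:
R = -7 (R = -1*7 = -7)
(-9651 + f(-201, R))/(-8814 - 20551) = (-9651 + sqrt((-201)**2 + (-7)**2))/(-8814 - 20551) = (-9651 + sqrt(40401 + 49))/(-29365) = (-9651 + sqrt(40450))*(-1/29365) = (-9651 + 5*sqrt(1618))*(-1/29365) = 9651/29365 - sqrt(1618)/5873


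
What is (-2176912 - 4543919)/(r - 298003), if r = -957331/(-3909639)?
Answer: 2021232537693/89621784122 ≈ 22.553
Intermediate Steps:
r = 957331/3909639 (r = -957331*(-1/3909639) = 957331/3909639 ≈ 0.24486)
(-2176912 - 4543919)/(r - 298003) = (-2176912 - 4543919)/(957331/3909639 - 298003) = -6720831/(-1165083193586/3909639) = -6720831*(-3909639/1165083193586) = 2021232537693/89621784122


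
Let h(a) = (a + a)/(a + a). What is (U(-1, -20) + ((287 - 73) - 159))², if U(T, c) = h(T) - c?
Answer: 5776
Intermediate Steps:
h(a) = 1 (h(a) = (2*a)/((2*a)) = (2*a)*(1/(2*a)) = 1)
U(T, c) = 1 - c
(U(-1, -20) + ((287 - 73) - 159))² = ((1 - 1*(-20)) + ((287 - 73) - 159))² = ((1 + 20) + (214 - 159))² = (21 + 55)² = 76² = 5776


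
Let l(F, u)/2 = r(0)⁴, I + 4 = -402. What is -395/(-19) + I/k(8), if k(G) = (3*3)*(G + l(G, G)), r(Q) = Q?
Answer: 10363/684 ≈ 15.151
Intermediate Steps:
I = -406 (I = -4 - 402 = -406)
l(F, u) = 0 (l(F, u) = 2*0⁴ = 2*0 = 0)
k(G) = 9*G (k(G) = (3*3)*(G + 0) = 9*G)
-395/(-19) + I/k(8) = -395/(-19) - 406/(9*8) = -395*(-1/19) - 406/72 = 395/19 - 406*1/72 = 395/19 - 203/36 = 10363/684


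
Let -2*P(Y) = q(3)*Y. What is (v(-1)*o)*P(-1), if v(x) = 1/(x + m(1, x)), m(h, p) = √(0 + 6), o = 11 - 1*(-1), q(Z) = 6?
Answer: 36/5 + 36*√6/5 ≈ 24.836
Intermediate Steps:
o = 12 (o = 11 + 1 = 12)
m(h, p) = √6
v(x) = 1/(x + √6)
P(Y) = -3*Y
(v(-1)*o)*P(-1) = (12/(-1 + √6))*(-3*(-1)) = (12/(-1 + √6))*3 = 36/(-1 + √6)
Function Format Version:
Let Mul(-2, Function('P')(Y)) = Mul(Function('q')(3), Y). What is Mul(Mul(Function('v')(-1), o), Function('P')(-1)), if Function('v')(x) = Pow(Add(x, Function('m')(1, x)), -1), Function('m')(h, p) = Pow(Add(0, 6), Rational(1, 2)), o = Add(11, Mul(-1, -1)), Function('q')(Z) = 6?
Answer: Add(Rational(36, 5), Mul(Rational(36, 5), Pow(6, Rational(1, 2)))) ≈ 24.836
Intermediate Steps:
o = 12 (o = Add(11, 1) = 12)
Function('m')(h, p) = Pow(6, Rational(1, 2))
Function('v')(x) = Pow(Add(x, Pow(6, Rational(1, 2))), -1)
Function('P')(Y) = Mul(-3, Y) (Function('P')(Y) = Mul(Rational(-1, 2), Mul(6, Y)) = Mul(-3, Y))
Mul(Mul(Function('v')(-1), o), Function('P')(-1)) = Mul(Mul(Pow(Add(-1, Pow(6, Rational(1, 2))), -1), 12), Mul(-3, -1)) = Mul(Mul(12, Pow(Add(-1, Pow(6, Rational(1, 2))), -1)), 3) = Mul(36, Pow(Add(-1, Pow(6, Rational(1, 2))), -1))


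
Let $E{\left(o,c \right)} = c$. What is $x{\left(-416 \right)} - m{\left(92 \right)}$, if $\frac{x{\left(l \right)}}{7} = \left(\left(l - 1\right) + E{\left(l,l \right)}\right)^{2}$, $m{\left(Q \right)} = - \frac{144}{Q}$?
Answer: $\frac{111716165}{23} \approx 4.8572 \cdot 10^{6}$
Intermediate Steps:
$x{\left(l \right)} = 7 \left(-1 + 2 l\right)^{2}$ ($x{\left(l \right)} = 7 \left(\left(l - 1\right) + l\right)^{2} = 7 \left(\left(-1 + l\right) + l\right)^{2} = 7 \left(-1 + 2 l\right)^{2}$)
$x{\left(-416 \right)} - m{\left(92 \right)} = 7 \left(-1 + 2 \left(-416\right)\right)^{2} - - \frac{144}{92} = 7 \left(-1 - 832\right)^{2} - \left(-144\right) \frac{1}{92} = 7 \left(-833\right)^{2} - - \frac{36}{23} = 7 \cdot 693889 + \frac{36}{23} = 4857223 + \frac{36}{23} = \frac{111716165}{23}$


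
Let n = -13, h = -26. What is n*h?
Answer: 338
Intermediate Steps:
n*h = -13*(-26) = 338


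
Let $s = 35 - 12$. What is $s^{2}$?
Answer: $529$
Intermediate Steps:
$s = 23$
$s^{2} = 23^{2} = 529$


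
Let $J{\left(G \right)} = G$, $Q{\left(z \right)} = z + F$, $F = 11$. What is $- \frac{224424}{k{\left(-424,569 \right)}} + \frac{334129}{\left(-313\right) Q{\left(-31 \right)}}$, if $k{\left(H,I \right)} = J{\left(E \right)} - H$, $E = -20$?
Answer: $- \frac{317476531}{632260} \approx -502.13$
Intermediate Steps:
$Q{\left(z \right)} = 11 + z$ ($Q{\left(z \right)} = z + 11 = 11 + z$)
$k{\left(H,I \right)} = -20 - H$
$- \frac{224424}{k{\left(-424,569 \right)}} + \frac{334129}{\left(-313\right) Q{\left(-31 \right)}} = - \frac{224424}{-20 - -424} + \frac{334129}{\left(-313\right) \left(11 - 31\right)} = - \frac{224424}{-20 + 424} + \frac{334129}{\left(-313\right) \left(-20\right)} = - \frac{224424}{404} + \frac{334129}{6260} = \left(-224424\right) \frac{1}{404} + 334129 \cdot \frac{1}{6260} = - \frac{56106}{101} + \frac{334129}{6260} = - \frac{317476531}{632260}$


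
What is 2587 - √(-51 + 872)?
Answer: 2587 - √821 ≈ 2558.3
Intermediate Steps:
2587 - √(-51 + 872) = 2587 - √821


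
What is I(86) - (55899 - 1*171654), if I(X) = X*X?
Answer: 123151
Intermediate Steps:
I(X) = X**2
I(86) - (55899 - 1*171654) = 86**2 - (55899 - 1*171654) = 7396 - (55899 - 171654) = 7396 - 1*(-115755) = 7396 + 115755 = 123151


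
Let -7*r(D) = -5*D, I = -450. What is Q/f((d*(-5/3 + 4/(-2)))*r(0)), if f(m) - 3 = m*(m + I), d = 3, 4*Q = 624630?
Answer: 104105/2 ≈ 52053.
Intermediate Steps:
Q = 312315/2 (Q = (¼)*624630 = 312315/2 ≈ 1.5616e+5)
r(D) = 5*D/7 (r(D) = -(-5)*D/7 = 5*D/7)
f(m) = 3 + m*(-450 + m) (f(m) = 3 + m*(m - 450) = 3 + m*(-450 + m))
Q/f((d*(-5/3 + 4/(-2)))*r(0)) = 312315/(2*(3 + ((3*(-5/3 + 4/(-2)))*((5/7)*0))² - 450*3*(-5/3 + 4/(-2))*(5/7)*0)) = 312315/(2*(3 + ((3*(-5*⅓ + 4*(-½)))*0)² - 450*3*(-5*⅓ + 4*(-½))*0)) = 312315/(2*(3 + ((3*(-5/3 - 2))*0)² - 450*3*(-5/3 - 2)*0)) = 312315/(2*(3 + ((3*(-11/3))*0)² - 450*3*(-11/3)*0)) = 312315/(2*(3 + (-11*0)² - (-4950)*0)) = 312315/(2*(3 + 0² - 450*0)) = 312315/(2*(3 + 0 + 0)) = (312315/2)/3 = (312315/2)*(⅓) = 104105/2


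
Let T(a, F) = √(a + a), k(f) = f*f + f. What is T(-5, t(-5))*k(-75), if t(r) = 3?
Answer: 5550*I*√10 ≈ 17551.0*I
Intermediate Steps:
k(f) = f + f² (k(f) = f² + f = f + f²)
T(a, F) = √2*√a (T(a, F) = √(2*a) = √2*√a)
T(-5, t(-5))*k(-75) = (√2*√(-5))*(-75*(1 - 75)) = (√2*(I*√5))*(-75*(-74)) = (I*√10)*5550 = 5550*I*√10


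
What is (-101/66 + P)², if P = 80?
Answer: 26822041/4356 ≈ 6157.5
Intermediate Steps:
(-101/66 + P)² = (-101/66 + 80)² = (5179/66)² = 26822041/4356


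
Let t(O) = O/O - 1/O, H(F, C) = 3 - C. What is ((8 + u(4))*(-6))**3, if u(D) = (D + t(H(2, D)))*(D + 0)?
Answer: -7077888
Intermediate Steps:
t(O) = 1 - 1/O
u(D) = D*(D + (2 - D)/(3 - D)) (u(D) = (D + (-1 + (3 - D))/(3 - D))*(D + 0) = (D + (2 - D)/(3 - D))*D = D*(D + (2 - D)/(3 - D)))
((8 + u(4))*(-6))**3 = ((8 + 4*(-2 + 4 + 4*(-3 + 4))/(-3 + 4))*(-6))**3 = ((8 + 4*(-2 + 4 + 4*1)/1)*(-6))**3 = ((8 + 4*1*(-2 + 4 + 4))*(-6))**3 = ((8 + 4*1*6)*(-6))**3 = ((8 + 24)*(-6))**3 = (32*(-6))**3 = (-192)**3 = -7077888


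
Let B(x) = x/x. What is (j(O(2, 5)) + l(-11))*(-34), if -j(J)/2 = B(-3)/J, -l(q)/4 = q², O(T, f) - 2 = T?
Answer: 16473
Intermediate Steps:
O(T, f) = 2 + T
B(x) = 1
l(q) = -4*q²
j(J) = -2/J
(j(O(2, 5)) + l(-11))*(-34) = (-2/(2 + 2) - 4*(-11)²)*(-34) = (-2/4 - 4*121)*(-34) = (-2*¼ - 484)*(-34) = (-½ - 484)*(-34) = -969/2*(-34) = 16473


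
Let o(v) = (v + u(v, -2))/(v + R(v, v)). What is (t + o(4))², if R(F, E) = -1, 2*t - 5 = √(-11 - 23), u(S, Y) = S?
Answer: 655/36 + 31*I*√34/6 ≈ 18.194 + 30.127*I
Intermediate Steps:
t = 5/2 + I*√34/2 (t = 5/2 + √(-11 - 23)/2 = 5/2 + √(-34)/2 = 5/2 + (I*√34)/2 = 5/2 + I*√34/2 ≈ 2.5 + 2.9155*I)
o(v) = 2*v/(-1 + v) (o(v) = (v + v)/(v - 1) = (2*v)/(-1 + v) = 2*v/(-1 + v))
(t + o(4))² = ((5/2 + I*√34/2) + 2*4/(-1 + 4))² = ((5/2 + I*√34/2) + 2*4/3)² = ((5/2 + I*√34/2) + 2*4*(⅓))² = ((5/2 + I*√34/2) + 8/3)² = (31/6 + I*√34/2)²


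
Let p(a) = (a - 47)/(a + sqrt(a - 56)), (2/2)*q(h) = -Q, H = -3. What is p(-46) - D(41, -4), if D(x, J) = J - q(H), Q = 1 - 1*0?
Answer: 5466/1109 + 93*I*sqrt(102)/2218 ≈ 4.9288 + 0.42347*I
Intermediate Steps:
Q = 1 (Q = 1 + 0 = 1)
q(h) = -1 (q(h) = -1*1 = -1)
D(x, J) = 1 + J (D(x, J) = J - 1*(-1) = J + 1 = 1 + J)
p(a) = (-47 + a)/(a + sqrt(-56 + a))
p(-46) - D(41, -4) = (-47 - 46)/(-46 + sqrt(-56 - 46)) - (1 - 4) = -93/(-46 + sqrt(-102)) - 1*(-3) = -93/(-46 + I*sqrt(102)) + 3 = 3 - 93/(-46 + I*sqrt(102))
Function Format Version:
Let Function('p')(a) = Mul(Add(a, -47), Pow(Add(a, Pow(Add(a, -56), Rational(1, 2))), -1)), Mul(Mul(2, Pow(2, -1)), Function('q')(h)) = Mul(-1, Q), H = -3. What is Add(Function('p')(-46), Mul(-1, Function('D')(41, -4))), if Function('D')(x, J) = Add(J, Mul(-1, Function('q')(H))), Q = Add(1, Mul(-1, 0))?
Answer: Add(Rational(5466, 1109), Mul(Rational(93, 2218), I, Pow(102, Rational(1, 2)))) ≈ Add(4.9288, Mul(0.42347, I))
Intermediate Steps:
Q = 1 (Q = Add(1, 0) = 1)
Function('q')(h) = -1 (Function('q')(h) = Mul(-1, 1) = -1)
Function('D')(x, J) = Add(1, J) (Function('D')(x, J) = Add(J, Mul(-1, -1)) = Add(J, 1) = Add(1, J))
Function('p')(a) = Mul(Pow(Add(a, Pow(Add(-56, a), Rational(1, 2))), -1), Add(-47, a)) (Function('p')(a) = Mul(Add(-47, a), Pow(Add(a, Pow(Add(-56, a), Rational(1, 2))), -1)) = Mul(Pow(Add(a, Pow(Add(-56, a), Rational(1, 2))), -1), Add(-47, a)))
Add(Function('p')(-46), Mul(-1, Function('D')(41, -4))) = Add(Mul(Pow(Add(-46, Pow(Add(-56, -46), Rational(1, 2))), -1), Add(-47, -46)), Mul(-1, Add(1, -4))) = Add(Mul(Pow(Add(-46, Pow(-102, Rational(1, 2))), -1), -93), Mul(-1, -3)) = Add(Mul(Pow(Add(-46, Mul(I, Pow(102, Rational(1, 2)))), -1), -93), 3) = Add(Mul(-93, Pow(Add(-46, Mul(I, Pow(102, Rational(1, 2)))), -1)), 3) = Add(3, Mul(-93, Pow(Add(-46, Mul(I, Pow(102, Rational(1, 2)))), -1)))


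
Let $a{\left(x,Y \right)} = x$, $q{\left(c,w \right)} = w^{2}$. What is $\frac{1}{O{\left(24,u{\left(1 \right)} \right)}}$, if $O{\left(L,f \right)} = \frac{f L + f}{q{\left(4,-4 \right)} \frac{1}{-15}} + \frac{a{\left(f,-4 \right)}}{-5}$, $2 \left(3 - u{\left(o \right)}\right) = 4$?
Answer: $- \frac{80}{1891} \approx -0.042306$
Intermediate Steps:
$u{\left(o \right)} = 1$ ($u{\left(o \right)} = 3 - 2 = 1$)
$O{\left(L,f \right)} = - \frac{91 f}{80} - \frac{15 L f}{16}$ ($O{\left(L,f \right)} = \frac{f L + f}{\left(-4\right)^{2} \frac{1}{-15}} + \frac{f}{-5} = \frac{L f + f}{16 \left(- \frac{1}{15}\right)} + f \left(- \frac{1}{5}\right) = \frac{f + L f}{- \frac{16}{15}} - \frac{f}{5} = \left(f + L f\right) \left(- \frac{15}{16}\right) - \frac{f}{5} = \left(- \frac{15 f}{16} - \frac{15 L f}{16}\right) - \frac{f}{5} = - \frac{91 f}{80} - \frac{15 L f}{16}$)
$\frac{1}{O{\left(24,u{\left(1 \right)} \right)}} = \frac{1}{\frac{1}{80} \cdot 1 \left(-91 - 1800\right)} = \frac{1}{\frac{1}{80} \cdot 1 \left(-1891\right)} = \frac{1}{- \frac{1891}{80}} = - \frac{80}{1891}$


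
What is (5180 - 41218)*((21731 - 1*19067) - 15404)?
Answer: 459124120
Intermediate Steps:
(5180 - 41218)*((21731 - 1*19067) - 15404) = -36038*((21731 - 19067) - 15404) = -36038*(2664 - 15404) = -36038*(-12740) = 459124120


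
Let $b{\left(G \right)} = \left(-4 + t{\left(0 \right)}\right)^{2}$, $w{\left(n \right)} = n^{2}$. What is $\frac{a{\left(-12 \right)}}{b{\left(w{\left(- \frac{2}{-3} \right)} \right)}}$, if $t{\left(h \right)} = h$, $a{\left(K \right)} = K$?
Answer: $- \frac{3}{4} \approx -0.75$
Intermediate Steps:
$b{\left(G \right)} = 16$ ($b{\left(G \right)} = \left(-4 + 0\right)^{2} = \left(-4\right)^{2} = 16$)
$\frac{a{\left(-12 \right)}}{b{\left(w{\left(- \frac{2}{-3} \right)} \right)}} = - \frac{12}{16} = \left(-12\right) \frac{1}{16} = - \frac{3}{4}$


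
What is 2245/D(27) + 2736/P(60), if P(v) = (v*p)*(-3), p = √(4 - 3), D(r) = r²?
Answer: -44179/3645 ≈ -12.120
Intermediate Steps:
p = 1 (p = √1 = 1)
P(v) = -3*v (P(v) = (v*1)*(-3) = v*(-3) = -3*v)
2245/D(27) + 2736/P(60) = 2245/(27²) + 2736/((-3*60)) = 2245/729 + 2736/(-180) = 2245*(1/729) + 2736*(-1/180) = 2245/729 - 76/5 = -44179/3645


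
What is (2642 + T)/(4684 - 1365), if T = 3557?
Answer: 6199/3319 ≈ 1.8677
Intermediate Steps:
(2642 + T)/(4684 - 1365) = (2642 + 3557)/(4684 - 1365) = 6199/3319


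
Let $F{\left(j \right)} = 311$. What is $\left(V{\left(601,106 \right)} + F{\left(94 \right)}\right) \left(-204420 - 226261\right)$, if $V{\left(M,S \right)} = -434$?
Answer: $52973763$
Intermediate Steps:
$\left(V{\left(601,106 \right)} + F{\left(94 \right)}\right) \left(-204420 - 226261\right) = \left(-434 + 311\right) \left(-204420 - 226261\right) = \left(-123\right) \left(-430681\right) = 52973763$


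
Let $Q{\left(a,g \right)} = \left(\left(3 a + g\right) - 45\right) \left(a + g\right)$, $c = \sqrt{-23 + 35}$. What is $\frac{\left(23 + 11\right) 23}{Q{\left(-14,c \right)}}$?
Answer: $\frac{3485}{5038} + \frac{1717 \sqrt{3}}{15114} \approx 0.88851$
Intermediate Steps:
$c = 2 \sqrt{3}$ ($c = \sqrt{12} = 2 \sqrt{3} \approx 3.4641$)
$Q{\left(a,g \right)} = \left(a + g\right) \left(-45 + g + 3 a\right)$ ($Q{\left(a,g \right)} = \left(\left(g + 3 a\right) - 45\right) \left(a + g\right) = \left(-45 + g + 3 a\right) \left(a + g\right) = \left(a + g\right) \left(-45 + g + 3 a\right)$)
$\frac{\left(23 + 11\right) 23}{Q{\left(-14,c \right)}} = \frac{\left(23 + 11\right) 23}{\left(2 \sqrt{3}\right)^{2} - -630 - 45 \cdot 2 \sqrt{3} + 3 \left(-14\right)^{2} + 4 \left(-14\right) 2 \sqrt{3}} = \frac{34 \cdot 23}{12 + 630 - 90 \sqrt{3} + 3 \cdot 196 - 112 \sqrt{3}} = \frac{782}{12 + 630 - 90 \sqrt{3} + 588 - 112 \sqrt{3}} = \frac{782}{1230 - 202 \sqrt{3}}$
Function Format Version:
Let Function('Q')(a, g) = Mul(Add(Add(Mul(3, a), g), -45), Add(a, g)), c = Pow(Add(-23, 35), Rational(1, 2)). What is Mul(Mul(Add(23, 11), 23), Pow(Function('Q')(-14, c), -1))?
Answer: Add(Rational(3485, 5038), Mul(Rational(1717, 15114), Pow(3, Rational(1, 2)))) ≈ 0.88851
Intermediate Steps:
c = Mul(2, Pow(3, Rational(1, 2))) (c = Pow(12, Rational(1, 2)) = Mul(2, Pow(3, Rational(1, 2))) ≈ 3.4641)
Function('Q')(a, g) = Mul(Add(a, g), Add(-45, g, Mul(3, a))) (Function('Q')(a, g) = Mul(Add(Add(g, Mul(3, a)), -45), Add(a, g)) = Mul(Add(-45, g, Mul(3, a)), Add(a, g)) = Mul(Add(a, g), Add(-45, g, Mul(3, a))))
Mul(Mul(Add(23, 11), 23), Pow(Function('Q')(-14, c), -1)) = Mul(Mul(Add(23, 11), 23), Pow(Add(Pow(Mul(2, Pow(3, Rational(1, 2))), 2), Mul(-45, -14), Mul(-45, Mul(2, Pow(3, Rational(1, 2)))), Mul(3, Pow(-14, 2)), Mul(4, -14, Mul(2, Pow(3, Rational(1, 2))))), -1)) = Mul(Mul(34, 23), Pow(Add(12, 630, Mul(-90, Pow(3, Rational(1, 2))), Mul(3, 196), Mul(-112, Pow(3, Rational(1, 2)))), -1)) = Mul(782, Pow(Add(12, 630, Mul(-90, Pow(3, Rational(1, 2))), 588, Mul(-112, Pow(3, Rational(1, 2)))), -1)) = Mul(782, Pow(Add(1230, Mul(-202, Pow(3, Rational(1, 2)))), -1))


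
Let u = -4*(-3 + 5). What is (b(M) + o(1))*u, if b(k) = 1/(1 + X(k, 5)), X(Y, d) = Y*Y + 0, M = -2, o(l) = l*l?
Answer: -48/5 ≈ -9.6000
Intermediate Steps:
o(l) = l**2
X(Y, d) = Y**2 (X(Y, d) = Y**2 + 0 = Y**2)
b(k) = 1/(1 + k**2)
u = -8 (u = -4*2 = -8)
(b(M) + o(1))*u = (1/(1 + (-2)**2) + 1**2)*(-8) = (1/(1 + 4) + 1)*(-8) = (1/5 + 1)*(-8) = (6/5)*(-8) = -48/5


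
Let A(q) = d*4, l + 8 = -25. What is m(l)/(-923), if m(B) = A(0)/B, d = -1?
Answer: -4/30459 ≈ -0.00013132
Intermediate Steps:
l = -33 (l = -8 - 25 = -33)
A(q) = -4 (A(q) = -1*4 = -4)
m(B) = -4/B
m(l)/(-923) = -4/(-33)/(-923) = -4*(-1/33)*(-1/923) = (4/33)*(-1/923) = -4/30459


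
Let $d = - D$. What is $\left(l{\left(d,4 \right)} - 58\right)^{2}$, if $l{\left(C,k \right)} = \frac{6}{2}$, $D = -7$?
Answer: $3025$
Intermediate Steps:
$d = 7$ ($d = \left(-1\right) \left(-7\right) = 7$)
$l{\left(C,k \right)} = 3$ ($l{\left(C,k \right)} = 6 \cdot \frac{1}{2} = 3$)
$\left(l{\left(d,4 \right)} - 58\right)^{2} = \left(3 - 58\right)^{2} = \left(-55\right)^{2} = 3025$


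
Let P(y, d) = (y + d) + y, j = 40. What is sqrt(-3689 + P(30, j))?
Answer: I*sqrt(3589) ≈ 59.908*I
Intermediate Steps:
P(y, d) = d + 2*y (P(y, d) = (d + y) + y = d + 2*y)
sqrt(-3689 + P(30, j)) = sqrt(-3689 + (40 + 2*30)) = sqrt(-3689 + (40 + 60)) = sqrt(-3689 + 100) = sqrt(-3589) = I*sqrt(3589)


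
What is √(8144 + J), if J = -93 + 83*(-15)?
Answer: √6806 ≈ 82.499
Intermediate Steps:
J = -1338 (J = -93 - 1245 = -1338)
√(8144 + J) = √(8144 - 1338) = √6806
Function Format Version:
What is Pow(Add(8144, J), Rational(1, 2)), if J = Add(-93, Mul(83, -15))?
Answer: Pow(6806, Rational(1, 2)) ≈ 82.499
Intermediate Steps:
J = -1338 (J = Add(-93, -1245) = -1338)
Pow(Add(8144, J), Rational(1, 2)) = Pow(Add(8144, -1338), Rational(1, 2)) = Pow(6806, Rational(1, 2))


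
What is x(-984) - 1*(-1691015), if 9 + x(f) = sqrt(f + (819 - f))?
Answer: 1691006 + 3*sqrt(91) ≈ 1.6910e+6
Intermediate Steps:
x(f) = -9 + 3*sqrt(91) (x(f) = -9 + sqrt(f + (819 - f)) = -9 + sqrt(819) = -9 + 3*sqrt(91))
x(-984) - 1*(-1691015) = (-9 + 3*sqrt(91)) - 1*(-1691015) = (-9 + 3*sqrt(91)) + 1691015 = 1691006 + 3*sqrt(91)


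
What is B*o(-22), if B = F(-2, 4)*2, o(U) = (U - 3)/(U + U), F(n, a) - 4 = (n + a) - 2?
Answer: 50/11 ≈ 4.5455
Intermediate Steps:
F(n, a) = 2 + a + n (F(n, a) = 4 + ((n + a) - 2) = 4 + ((a + n) - 2) = 4 + (-2 + a + n) = 2 + a + n)
o(U) = (-3 + U)/(2*U) (o(U) = (-3 + U)/((2*U)) = (-3 + U)*(1/(2*U)) = (-3 + U)/(2*U))
B = 8 (B = (2 + 4 - 2)*2 = 4*2 = 8)
B*o(-22) = 8*((½)*(-3 - 22)/(-22)) = 8*((½)*(-1/22)*(-25)) = 8*(25/44) = 50/11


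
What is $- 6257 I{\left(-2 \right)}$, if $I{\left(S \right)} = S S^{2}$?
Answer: $50056$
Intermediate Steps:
$I{\left(S \right)} = S^{3}$
$- 6257 I{\left(-2 \right)} = - 6257 \left(-2\right)^{3} = \left(-6257\right) \left(-8\right) = 50056$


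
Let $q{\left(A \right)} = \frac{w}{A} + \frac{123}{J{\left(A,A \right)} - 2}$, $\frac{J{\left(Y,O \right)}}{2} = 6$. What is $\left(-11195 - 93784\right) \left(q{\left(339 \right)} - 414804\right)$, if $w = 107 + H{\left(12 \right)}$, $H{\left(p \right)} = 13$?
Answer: $\frac{49205150206359}{1130} \approx 4.3544 \cdot 10^{10}$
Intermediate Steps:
$J{\left(Y,O \right)} = 12$ ($J{\left(Y,O \right)} = 2 \cdot 6 = 12$)
$w = 120$ ($w = 107 + 13 = 120$)
$q{\left(A \right)} = \frac{123}{10} + \frac{120}{A}$ ($q{\left(A \right)} = \frac{120}{A} + \frac{123}{12 - 2} = \frac{120}{A} + \frac{123}{10} = \frac{123}{10} + \frac{120}{A}$)
$\left(-11195 - 93784\right) \left(q{\left(339 \right)} - 414804\right) = \left(-11195 - 93784\right) \left(\left(\frac{123}{10} + \frac{120}{339}\right) - 414804\right) = - 104979 \left(\left(\frac{123}{10} + 120 \cdot \frac{1}{339}\right) - 414804\right) = - 104979 \left(\left(\frac{123}{10} + \frac{40}{113}\right) - 414804\right) = - 104979 \left(\frac{14299}{1130} - 414804\right) = \left(-104979\right) \left(- \frac{468714221}{1130}\right) = \frac{49205150206359}{1130}$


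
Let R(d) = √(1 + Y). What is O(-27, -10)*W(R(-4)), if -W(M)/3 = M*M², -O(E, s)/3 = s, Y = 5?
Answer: -540*√6 ≈ -1322.7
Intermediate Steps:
O(E, s) = -3*s
R(d) = √6 (R(d) = √(1 + 5) = √6)
W(M) = -3*M³ (W(M) = -3*M*M² = -3*M³)
O(-27, -10)*W(R(-4)) = (-3*(-10))*(-3*6*√6) = 30*(-18*√6) = -540*√6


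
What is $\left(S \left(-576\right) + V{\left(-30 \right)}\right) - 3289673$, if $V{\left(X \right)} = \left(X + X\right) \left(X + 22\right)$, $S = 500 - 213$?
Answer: $-3454505$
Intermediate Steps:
$S = 287$ ($S = 500 - 213 = 287$)
$V{\left(X \right)} = 2 X \left(22 + X\right)$
$\left(S \left(-576\right) + V{\left(-30 \right)}\right) - 3289673 = \left(287 \left(-576\right) + 2 \left(-30\right) \left(22 - 30\right)\right) - 3289673 = \left(-165312 + 2 \left(-30\right) \left(-8\right)\right) - 3289673 = \left(-165312 + 480\right) - 3289673 = -164832 - 3289673 = -3454505$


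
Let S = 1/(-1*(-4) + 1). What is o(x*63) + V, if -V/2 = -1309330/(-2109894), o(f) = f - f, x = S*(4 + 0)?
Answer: -1309330/1054947 ≈ -1.2411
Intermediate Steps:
S = ⅕ (S = 1/(4 + 1) = 1/5 = ⅕ ≈ 0.20000)
x = ⅘ (x = (4 + 0)/5 = (⅕)*4 = ⅘ ≈ 0.80000)
o(f) = 0
V = -1309330/1054947 (V = -(-2618660)/(-2109894) = -(-2618660)*(-1)/2109894 = -2*654665/1054947 = -1309330/1054947 ≈ -1.2411)
o(x*63) + V = 0 - 1309330/1054947 = -1309330/1054947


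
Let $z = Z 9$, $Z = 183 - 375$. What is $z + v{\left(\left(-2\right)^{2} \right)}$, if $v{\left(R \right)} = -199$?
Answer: $-1927$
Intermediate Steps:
$Z = -192$ ($Z = 183 - 375 = -192$)
$z = -1728$ ($z = \left(-192\right) 9 = -1728$)
$z + v{\left(\left(-2\right)^{2} \right)} = -1728 - 199 = -1927$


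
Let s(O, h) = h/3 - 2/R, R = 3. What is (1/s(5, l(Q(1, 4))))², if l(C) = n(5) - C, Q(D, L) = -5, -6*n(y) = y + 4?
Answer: 4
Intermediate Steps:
n(y) = -⅔ - y/6 (n(y) = -(y + 4)/6 = -(4 + y)/6 = -⅔ - y/6)
l(C) = -3/2 - C (l(C) = (-⅔ - ⅙*5) - C = (-⅔ - ⅚) - C = -3/2 - C)
s(O, h) = -⅔ + h/3 (s(O, h) = h/3 - 2/3 = h*(⅓) - 2*⅓ = h/3 - ⅔ = -⅔ + h/3)
(1/s(5, l(Q(1, 4))))² = (1/(-⅔ + (-3/2 - 1*(-5))/3))² = (1/(-⅔ + (-3/2 + 5)/3))² = (1/(-⅔ + (⅓)*(7/2)))² = (1/(-⅔ + 7/6))² = (1/(½))² = 2² = 4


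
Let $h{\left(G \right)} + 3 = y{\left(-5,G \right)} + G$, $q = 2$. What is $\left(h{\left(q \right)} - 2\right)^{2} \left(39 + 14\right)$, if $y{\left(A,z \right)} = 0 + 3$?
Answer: $0$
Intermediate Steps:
$y{\left(A,z \right)} = 3$
$h{\left(G \right)} = G$ ($h{\left(G \right)} = -3 + \left(3 + G\right) = G$)
$\left(h{\left(q \right)} - 2\right)^{2} \left(39 + 14\right) = \left(2 - 2\right)^{2} \left(39 + 14\right) = 0^{2} \cdot 53 = 0 \cdot 53 = 0$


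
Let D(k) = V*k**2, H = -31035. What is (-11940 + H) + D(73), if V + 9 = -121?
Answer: -735745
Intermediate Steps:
V = -130 (V = -9 - 121 = -130)
D(k) = -130*k**2
(-11940 + H) + D(73) = (-11940 - 31035) - 130*73**2 = -42975 - 130*5329 = -42975 - 692770 = -735745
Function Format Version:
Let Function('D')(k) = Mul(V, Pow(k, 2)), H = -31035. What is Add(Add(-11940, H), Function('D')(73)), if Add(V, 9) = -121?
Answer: -735745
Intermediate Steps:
V = -130 (V = Add(-9, -121) = -130)
Function('D')(k) = Mul(-130, Pow(k, 2))
Add(Add(-11940, H), Function('D')(73)) = Add(Add(-11940, -31035), Mul(-130, Pow(73, 2))) = Add(-42975, Mul(-130, 5329)) = Add(-42975, -692770) = -735745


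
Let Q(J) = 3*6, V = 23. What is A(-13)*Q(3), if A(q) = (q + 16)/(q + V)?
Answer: 27/5 ≈ 5.4000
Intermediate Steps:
Q(J) = 18
A(q) = (16 + q)/(23 + q) (A(q) = (q + 16)/(q + 23) = (16 + q)/(23 + q))
A(-13)*Q(3) = ((16 - 13)/(23 - 13))*18 = (3/10)*18 = 27/5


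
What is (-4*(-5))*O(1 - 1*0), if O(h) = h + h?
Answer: 40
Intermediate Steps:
O(h) = 2*h
(-4*(-5))*O(1 - 1*0) = (-4*(-5))*(2*(1 - 1*0)) = 20*(2*(1 + 0)) = 20*(2*1) = 20*2 = 40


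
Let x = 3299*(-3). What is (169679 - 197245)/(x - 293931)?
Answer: 1969/21702 ≈ 0.090729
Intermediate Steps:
x = -9897
(169679 - 197245)/(x - 293931) = (169679 - 197245)/(-9897 - 293931) = -27566/(-303828) = -27566*(-1/303828) = 1969/21702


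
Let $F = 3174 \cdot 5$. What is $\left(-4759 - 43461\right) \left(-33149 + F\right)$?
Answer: $833193380$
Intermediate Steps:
$F = 15870$
$\left(-4759 - 43461\right) \left(-33149 + F\right) = \left(-4759 - 43461\right) \left(-33149 + 15870\right) = \left(-48220\right) \left(-17279\right) = 833193380$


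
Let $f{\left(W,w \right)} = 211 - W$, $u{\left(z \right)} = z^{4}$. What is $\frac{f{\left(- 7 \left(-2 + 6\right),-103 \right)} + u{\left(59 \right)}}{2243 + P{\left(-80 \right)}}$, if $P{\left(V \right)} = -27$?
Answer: $\frac{1514700}{277} \approx 5468.2$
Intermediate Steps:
$\frac{f{\left(- 7 \left(-2 + 6\right),-103 \right)} + u{\left(59 \right)}}{2243 + P{\left(-80 \right)}} = \frac{\left(211 - - 7 \left(-2 + 6\right)\right) + 59^{4}}{2243 - 27} = \frac{\left(211 - \left(-7\right) 4\right) + 12117361}{2216} = \left(\left(211 - -28\right) + 12117361\right) \frac{1}{2216} = \left(\left(211 + 28\right) + 12117361\right) \frac{1}{2216} = \left(239 + 12117361\right) \frac{1}{2216} = 12117600 \cdot \frac{1}{2216} = \frac{1514700}{277}$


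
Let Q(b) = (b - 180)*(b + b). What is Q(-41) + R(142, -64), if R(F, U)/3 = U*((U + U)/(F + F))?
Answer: 1292806/71 ≈ 18209.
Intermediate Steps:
Q(b) = 2*b*(-180 + b) (Q(b) = (-180 + b)*(2*b) = 2*b*(-180 + b))
R(F, U) = 3*U²/F (R(F, U) = 3*(U*((U + U)/(F + F))) = 3*(U*((2*U)/((2*F)))) = 3*(U*((2*U)*(1/(2*F)))) = 3*(U*(U/F)) = 3*(U²/F) = 3*U²/F)
Q(-41) + R(142, -64) = 2*(-41)*(-180 - 41) + 3*(-64)²/142 = 2*(-41)*(-221) + 3*(1/142)*4096 = 18122 + 6144/71 = 1292806/71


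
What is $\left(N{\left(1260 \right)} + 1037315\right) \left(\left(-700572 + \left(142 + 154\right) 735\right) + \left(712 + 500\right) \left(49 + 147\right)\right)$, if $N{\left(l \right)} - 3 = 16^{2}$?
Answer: $-254682914040$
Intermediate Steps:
$N{\left(l \right)} = 259$ ($N{\left(l \right)} = 3 + 16^{2} = 3 + 256 = 259$)
$\left(N{\left(1260 \right)} + 1037315\right) \left(\left(-700572 + \left(142 + 154\right) 735\right) + \left(712 + 500\right) \left(49 + 147\right)\right) = \left(259 + 1037315\right) \left(\left(-700572 + \left(142 + 154\right) 735\right) + \left(712 + 500\right) \left(49 + 147\right)\right) = 1037574 \left(\left(-700572 + 296 \cdot 735\right) + 1212 \cdot 196\right) = 1037574 \left(\left(-700572 + 217560\right) + 237552\right) = 1037574 \left(-483012 + 237552\right) = 1037574 \left(-245460\right) = -254682914040$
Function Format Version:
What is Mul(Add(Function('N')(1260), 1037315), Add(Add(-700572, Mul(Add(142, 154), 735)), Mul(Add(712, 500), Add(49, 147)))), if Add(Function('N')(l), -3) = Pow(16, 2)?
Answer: -254682914040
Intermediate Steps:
Function('N')(l) = 259 (Function('N')(l) = Add(3, Pow(16, 2)) = Add(3, 256) = 259)
Mul(Add(Function('N')(1260), 1037315), Add(Add(-700572, Mul(Add(142, 154), 735)), Mul(Add(712, 500), Add(49, 147)))) = Mul(Add(259, 1037315), Add(Add(-700572, Mul(Add(142, 154), 735)), Mul(Add(712, 500), Add(49, 147)))) = Mul(1037574, Add(Add(-700572, Mul(296, 735)), Mul(1212, 196))) = Mul(1037574, Add(Add(-700572, 217560), 237552)) = Mul(1037574, Add(-483012, 237552)) = Mul(1037574, -245460) = -254682914040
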